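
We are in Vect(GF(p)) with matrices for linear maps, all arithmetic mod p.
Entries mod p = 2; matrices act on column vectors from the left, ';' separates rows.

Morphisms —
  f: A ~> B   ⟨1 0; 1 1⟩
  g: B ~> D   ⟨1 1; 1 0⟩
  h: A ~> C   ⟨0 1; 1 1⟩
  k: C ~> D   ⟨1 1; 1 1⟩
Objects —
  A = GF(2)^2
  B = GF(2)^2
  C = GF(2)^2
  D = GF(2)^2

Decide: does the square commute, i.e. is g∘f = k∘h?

Along f;g (path 1):
  e0=[1,0] f~>[1,1] g~>[0,1]
  e1=[0,1] f~>[0,1] g~>[1,0]
  composite₁ = ⟨0 1; 1 0⟩
Along h;k (path 2):
  e0=[1,0] h~>[0,1] k~>[1,1]
  e1=[0,1] h~>[1,1] k~>[0,0]
  composite₂ = ⟨1 0; 1 0⟩
Equal? differ; not commutative

Answer: DOES NOT COMMUTE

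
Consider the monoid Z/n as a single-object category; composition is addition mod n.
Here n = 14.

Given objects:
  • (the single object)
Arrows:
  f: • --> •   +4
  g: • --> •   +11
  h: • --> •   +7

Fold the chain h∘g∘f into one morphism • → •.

Answer: +8

Work:
  0 +4≡4 +11≡1 +7≡8  (mod 14)
composite: +8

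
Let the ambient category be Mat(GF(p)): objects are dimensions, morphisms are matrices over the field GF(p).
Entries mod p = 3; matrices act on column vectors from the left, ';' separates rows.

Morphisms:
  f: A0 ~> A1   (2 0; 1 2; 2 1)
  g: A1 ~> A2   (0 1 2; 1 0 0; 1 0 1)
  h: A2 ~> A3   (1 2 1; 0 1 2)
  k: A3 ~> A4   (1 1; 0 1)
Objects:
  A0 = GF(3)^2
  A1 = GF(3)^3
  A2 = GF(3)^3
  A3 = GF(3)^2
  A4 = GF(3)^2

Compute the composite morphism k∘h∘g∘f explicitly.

Answer: (2 1; 1 2)

Trace:
  e0=[1,0] f~>[2,1,2] g~>[2,2,1] h~>[1,1] k~>[2,1]
  e1=[0,1] f~>[0,2,1] g~>[1,0,1] h~>[2,2] k~>[1,2]
result: (2 1; 1 2)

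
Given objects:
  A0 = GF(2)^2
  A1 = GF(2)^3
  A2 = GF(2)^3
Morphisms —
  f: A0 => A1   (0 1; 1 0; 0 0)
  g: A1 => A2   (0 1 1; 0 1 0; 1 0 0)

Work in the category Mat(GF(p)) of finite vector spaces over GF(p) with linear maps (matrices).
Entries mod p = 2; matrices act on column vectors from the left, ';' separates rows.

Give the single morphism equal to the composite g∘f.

Answer: (1 0; 1 0; 0 1)

Trace:
  e0=[1,0] f=>[0,1,0] g=>[1,1,0]
  e1=[0,1] f=>[1,0,0] g=>[0,0,1]
result: (1 0; 1 0; 0 1)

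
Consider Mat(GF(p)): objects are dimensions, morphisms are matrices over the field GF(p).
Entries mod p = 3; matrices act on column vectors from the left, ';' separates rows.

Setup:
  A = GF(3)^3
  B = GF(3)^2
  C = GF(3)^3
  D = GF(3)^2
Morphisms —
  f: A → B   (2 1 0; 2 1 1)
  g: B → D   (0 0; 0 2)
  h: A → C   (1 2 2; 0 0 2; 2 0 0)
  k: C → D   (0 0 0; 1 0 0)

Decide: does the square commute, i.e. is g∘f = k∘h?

Answer: COMMUTES

Trace:
Path 1 = f;g:
  e0=⟨1,0,0⟩ f→⟨2,2⟩ g→⟨0,1⟩
  e1=⟨0,1,0⟩ f→⟨1,1⟩ g→⟨0,2⟩
  e2=⟨0,0,1⟩ f→⟨0,1⟩ g→⟨0,2⟩
  result₁ = (0 0 0; 1 2 2)
Path 2 = h;k:
  e0=⟨1,0,0⟩ h→⟨1,0,2⟩ k→⟨0,1⟩
  e1=⟨0,1,0⟩ h→⟨2,0,0⟩ k→⟨0,2⟩
  e2=⟨0,0,1⟩ h→⟨2,2,0⟩ k→⟨0,2⟩
  result₂ = (0 0 0; 1 2 2)
Equal? equal; square commutes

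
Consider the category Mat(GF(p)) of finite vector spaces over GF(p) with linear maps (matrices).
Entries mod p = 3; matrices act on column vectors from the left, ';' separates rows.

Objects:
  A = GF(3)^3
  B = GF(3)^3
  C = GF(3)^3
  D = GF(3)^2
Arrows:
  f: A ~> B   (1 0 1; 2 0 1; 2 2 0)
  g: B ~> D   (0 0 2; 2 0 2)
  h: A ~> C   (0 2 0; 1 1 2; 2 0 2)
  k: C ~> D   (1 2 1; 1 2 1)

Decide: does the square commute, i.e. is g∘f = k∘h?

Answer: DOES NOT COMMUTE

Derivation:
Path 1 = f;g:
  e0=(1,0,0) f~>(1,2,2) g~>(1,0)
  e1=(0,1,0) f~>(0,0,2) g~>(1,1)
  e2=(0,0,1) f~>(1,1,0) g~>(0,2)
  ⟦path⟧₁ = (1 1 0; 0 1 2)
Path 2 = h;k:
  e0=(1,0,0) h~>(0,1,2) k~>(1,1)
  e1=(0,1,0) h~>(2,1,0) k~>(1,1)
  e2=(0,0,1) h~>(0,2,2) k~>(0,0)
  ⟦path⟧₂ = (1 1 0; 1 1 0)
Equal? differ; not commutative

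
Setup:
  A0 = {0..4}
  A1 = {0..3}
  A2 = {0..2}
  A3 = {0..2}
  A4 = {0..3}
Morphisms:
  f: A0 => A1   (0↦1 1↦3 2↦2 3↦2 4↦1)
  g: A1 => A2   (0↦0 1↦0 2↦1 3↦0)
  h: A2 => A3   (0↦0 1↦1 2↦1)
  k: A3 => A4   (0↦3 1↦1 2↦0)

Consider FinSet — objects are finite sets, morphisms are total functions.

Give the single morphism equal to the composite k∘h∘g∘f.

  0 f=>1 g=>0 h=>0 k=>3
  1 f=>3 g=>0 h=>0 k=>3
  2 f=>2 g=>1 h=>1 k=>1
  3 f=>2 g=>1 h=>1 k=>1
  4 f=>1 g=>0 h=>0 k=>3
⟦path⟧: (0↦3 1↦3 2↦1 3↦1 4↦3)

Answer: (0↦3 1↦3 2↦1 3↦1 4↦3)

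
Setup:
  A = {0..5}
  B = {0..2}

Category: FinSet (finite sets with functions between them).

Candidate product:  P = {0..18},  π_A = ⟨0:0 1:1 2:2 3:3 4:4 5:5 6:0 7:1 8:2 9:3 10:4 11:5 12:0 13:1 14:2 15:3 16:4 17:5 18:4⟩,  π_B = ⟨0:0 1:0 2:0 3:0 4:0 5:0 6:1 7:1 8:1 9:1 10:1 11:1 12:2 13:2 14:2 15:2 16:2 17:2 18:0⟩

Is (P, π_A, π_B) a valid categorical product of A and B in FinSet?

Answer: NOT A VALID PRODUCT — |P|=19 ≠ |A|·|B|=18

Work:
|A|·|B| = 6·3 = 18;  |P| = 19
  → cardinalities differ; no bijection possible.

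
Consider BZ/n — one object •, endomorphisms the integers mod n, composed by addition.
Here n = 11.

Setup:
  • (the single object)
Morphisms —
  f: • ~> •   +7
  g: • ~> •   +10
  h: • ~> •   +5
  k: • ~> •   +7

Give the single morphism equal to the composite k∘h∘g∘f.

  0 +7≡7 +10≡6 +5≡0 +7≡7  (mod 11)
result: +7

Answer: +7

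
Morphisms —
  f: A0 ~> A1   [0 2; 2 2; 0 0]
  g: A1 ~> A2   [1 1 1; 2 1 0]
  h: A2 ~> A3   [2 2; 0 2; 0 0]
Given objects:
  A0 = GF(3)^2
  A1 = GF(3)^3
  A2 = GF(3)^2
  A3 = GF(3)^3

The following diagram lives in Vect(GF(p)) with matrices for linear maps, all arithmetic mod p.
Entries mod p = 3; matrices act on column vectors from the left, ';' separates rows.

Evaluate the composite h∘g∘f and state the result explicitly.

Answer: [2 2; 1 0; 0 0]

Work:
  e0=(1,0) f~>(0,2,0) g~>(2,2) h~>(2,1,0)
  e1=(0,1) f~>(2,2,0) g~>(1,0) h~>(2,0,0)
⟦path⟧: [2 2; 1 0; 0 0]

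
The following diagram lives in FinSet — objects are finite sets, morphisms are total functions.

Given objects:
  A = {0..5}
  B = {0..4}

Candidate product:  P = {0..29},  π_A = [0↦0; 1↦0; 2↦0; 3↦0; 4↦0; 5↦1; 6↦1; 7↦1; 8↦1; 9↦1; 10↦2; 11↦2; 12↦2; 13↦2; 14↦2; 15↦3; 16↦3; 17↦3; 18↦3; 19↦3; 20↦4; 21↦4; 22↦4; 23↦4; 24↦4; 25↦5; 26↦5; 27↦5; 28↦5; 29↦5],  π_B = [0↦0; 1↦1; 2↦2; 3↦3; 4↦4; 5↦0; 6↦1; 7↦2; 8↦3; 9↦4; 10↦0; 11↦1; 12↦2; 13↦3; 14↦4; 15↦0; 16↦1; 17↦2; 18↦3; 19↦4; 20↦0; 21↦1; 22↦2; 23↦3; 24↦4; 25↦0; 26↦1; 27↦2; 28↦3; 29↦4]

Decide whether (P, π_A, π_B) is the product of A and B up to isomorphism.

Answer: VALID PRODUCT

Work:
|A|·|B| = 6·5 = 30;  |P| = 30
Check the pairing map k ↦ (π_A(k), π_B(k)):
  0 ↦ (0,0)
  1 ↦ (0,1)
  2 ↦ (0,2)
  3 ↦ (0,3)
  4 ↦ (0,4)
  5 ↦ (1,0)
  6 ↦ (1,1)
  7 ↦ (1,2)
  8 ↦ (1,3)
  9 ↦ (1,4)
  10 ↦ (2,0)
  11 ↦ (2,1)
  12 ↦ (2,2)
  13 ↦ (2,3)
  14 ↦ (2,4)
  15 ↦ (3,0)
  16 ↦ (3,1)
  17 ↦ (3,2)
  18 ↦ (3,3)
  19 ↦ (3,4)
  20 ↦ (4,0)
  21 ↦ (4,1)
  22 ↦ (4,2)
  23 ↦ (4,3)
  24 ↦ (4,4)
  25 ↦ (5,0)
  26 ↦ (5,1)
  27 ↦ (5,2)
  28 ↦ (5,3)
  29 ↦ (5,4)
distinct pairs in image: 30 / 30 needed
  → bijection onto A×B; projections well-typed.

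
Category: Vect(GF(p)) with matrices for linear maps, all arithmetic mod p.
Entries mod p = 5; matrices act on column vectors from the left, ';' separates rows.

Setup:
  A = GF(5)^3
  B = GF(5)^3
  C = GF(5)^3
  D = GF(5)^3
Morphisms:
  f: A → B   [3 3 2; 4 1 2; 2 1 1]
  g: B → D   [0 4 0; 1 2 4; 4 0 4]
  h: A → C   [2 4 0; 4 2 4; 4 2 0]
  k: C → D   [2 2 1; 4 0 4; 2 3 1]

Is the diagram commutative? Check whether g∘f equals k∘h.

Path 1 = f;g:
  e0=(1,0,0) f→(3,4,2) g→(1,4,0)
  e1=(0,1,0) f→(3,1,1) g→(4,4,1)
  e2=(0,0,1) f→(2,2,1) g→(3,0,2)
  composite₁ = [1 4 3; 4 4 0; 0 1 2]
Path 2 = h;k:
  e0=(1,0,0) h→(2,4,4) k→(1,4,0)
  e1=(0,1,0) h→(4,2,2) k→(4,4,1)
  e2=(0,0,1) h→(0,4,0) k→(3,0,2)
  composite₂ = [1 4 3; 4 4 0; 0 1 2]
Equal? equal; square commutes

Answer: COMMUTES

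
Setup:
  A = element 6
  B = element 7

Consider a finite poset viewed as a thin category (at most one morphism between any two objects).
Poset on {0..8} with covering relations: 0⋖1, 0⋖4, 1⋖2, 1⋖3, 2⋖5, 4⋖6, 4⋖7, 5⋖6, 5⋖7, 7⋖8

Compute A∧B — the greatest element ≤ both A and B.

{x : x⊑A ∧ x⊑B} = {0,1,2,4,5}  (A=6, B=7)
  maximal lower bounds 4 and 5 are incomparable: neither 4⊑5 nor 5⊑4
→ no greatest lower bound exists

Answer: NO MEET EXISTS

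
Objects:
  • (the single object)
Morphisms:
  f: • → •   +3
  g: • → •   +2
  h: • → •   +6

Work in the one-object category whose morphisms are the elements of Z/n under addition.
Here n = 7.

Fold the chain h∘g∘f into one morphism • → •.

  0 +3≡3 +2≡5 +6≡4  (mod 7)
composite: +4

Answer: +4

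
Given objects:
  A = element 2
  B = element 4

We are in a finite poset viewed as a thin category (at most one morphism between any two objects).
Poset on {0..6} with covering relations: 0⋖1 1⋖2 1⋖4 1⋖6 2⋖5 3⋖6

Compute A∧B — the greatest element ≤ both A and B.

Answer: A∧B = 1

Trace:
Lower bounds of A=2 and B=4: {0,1}
  0 ≤ 1
  1 ≤ 1
glb = 1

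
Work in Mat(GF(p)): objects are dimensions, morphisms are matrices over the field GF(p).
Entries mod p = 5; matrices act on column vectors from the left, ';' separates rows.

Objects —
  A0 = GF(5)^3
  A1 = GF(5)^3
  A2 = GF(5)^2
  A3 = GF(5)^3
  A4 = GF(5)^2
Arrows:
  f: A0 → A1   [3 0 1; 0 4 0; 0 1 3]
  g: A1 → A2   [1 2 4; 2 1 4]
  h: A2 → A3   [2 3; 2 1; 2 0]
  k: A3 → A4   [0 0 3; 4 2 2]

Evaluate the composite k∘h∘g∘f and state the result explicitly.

  e0=[1,0,0] f→[3,0,0] g→[3,1] h→[4,2,1] k→[3,2]
  e1=[0,1,0] f→[0,4,1] g→[2,3] h→[3,2,4] k→[2,4]
  e2=[0,0,1] f→[1,0,3] g→[3,4] h→[3,0,1] k→[3,4]
composite: [3 2 3; 2 4 4]

Answer: [3 2 3; 2 4 4]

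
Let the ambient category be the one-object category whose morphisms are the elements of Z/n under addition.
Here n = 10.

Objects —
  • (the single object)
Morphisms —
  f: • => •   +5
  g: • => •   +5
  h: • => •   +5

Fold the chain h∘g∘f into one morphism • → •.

  0 +5≡5 +5≡0 +5≡5  (mod 10)
⟦path⟧: +5

Answer: +5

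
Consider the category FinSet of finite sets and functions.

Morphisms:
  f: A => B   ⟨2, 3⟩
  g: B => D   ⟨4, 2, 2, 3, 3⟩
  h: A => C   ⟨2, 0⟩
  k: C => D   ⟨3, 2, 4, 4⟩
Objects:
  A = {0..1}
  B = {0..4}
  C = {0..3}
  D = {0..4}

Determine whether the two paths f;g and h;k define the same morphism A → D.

Answer: DOES NOT COMMUTE

Work:
Path 1 = f;g:
  0 f=>2 g=>2
  1 f=>3 g=>3
  ⟦path⟧₁ = ⟨2, 3⟩
Path 2 = h;k:
  0 h=>2 k=>4
  1 h=>0 k=>3
  ⟦path⟧₂ = ⟨4, 3⟩
Equal? distinct morphisms ✗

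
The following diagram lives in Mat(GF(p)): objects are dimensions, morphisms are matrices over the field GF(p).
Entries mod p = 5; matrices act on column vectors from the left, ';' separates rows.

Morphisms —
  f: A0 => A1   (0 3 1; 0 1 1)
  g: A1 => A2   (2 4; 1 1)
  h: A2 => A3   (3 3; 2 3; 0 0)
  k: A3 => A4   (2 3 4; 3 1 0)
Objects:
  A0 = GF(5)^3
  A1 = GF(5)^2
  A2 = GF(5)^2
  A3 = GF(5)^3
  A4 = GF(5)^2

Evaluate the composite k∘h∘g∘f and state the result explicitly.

  e0=⟨1,0,0⟩ f=>⟨0,0⟩ g=>⟨0,0⟩ h=>⟨0,0,0⟩ k=>⟨0,0⟩
  e1=⟨0,1,0⟩ f=>⟨3,1⟩ g=>⟨0,4⟩ h=>⟨2,2,0⟩ k=>⟨0,3⟩
  e2=⟨0,0,1⟩ f=>⟨1,1⟩ g=>⟨1,2⟩ h=>⟨4,3,0⟩ k=>⟨2,0⟩
composite: (0 0 2; 0 3 0)

Answer: (0 0 2; 0 3 0)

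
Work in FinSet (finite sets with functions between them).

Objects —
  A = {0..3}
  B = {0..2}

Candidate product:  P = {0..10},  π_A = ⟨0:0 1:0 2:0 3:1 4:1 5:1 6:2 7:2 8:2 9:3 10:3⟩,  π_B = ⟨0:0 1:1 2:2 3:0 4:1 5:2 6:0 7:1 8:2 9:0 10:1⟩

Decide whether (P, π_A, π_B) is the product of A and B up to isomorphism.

Answer: NOT A VALID PRODUCT — |P|=11 ≠ |A|·|B|=12

Work:
|A|·|B| = 4·3 = 12;  |P| = 11
  → cardinalities differ; no bijection possible.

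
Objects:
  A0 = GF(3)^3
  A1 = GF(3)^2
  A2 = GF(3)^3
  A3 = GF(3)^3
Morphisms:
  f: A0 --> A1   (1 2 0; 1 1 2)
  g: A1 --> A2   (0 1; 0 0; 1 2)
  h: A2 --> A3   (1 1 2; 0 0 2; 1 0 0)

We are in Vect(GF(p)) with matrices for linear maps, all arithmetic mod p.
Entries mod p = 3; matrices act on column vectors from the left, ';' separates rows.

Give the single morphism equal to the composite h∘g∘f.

Answer: (1 0 1; 0 2 2; 1 1 2)

Trace:
  e0=(1,0,0) f-->(1,1) g-->(1,0,0) h-->(1,0,1)
  e1=(0,1,0) f-->(2,1) g-->(1,0,1) h-->(0,2,1)
  e2=(0,0,1) f-->(0,2) g-->(2,0,1) h-->(1,2,2)
result: (1 0 1; 0 2 2; 1 1 2)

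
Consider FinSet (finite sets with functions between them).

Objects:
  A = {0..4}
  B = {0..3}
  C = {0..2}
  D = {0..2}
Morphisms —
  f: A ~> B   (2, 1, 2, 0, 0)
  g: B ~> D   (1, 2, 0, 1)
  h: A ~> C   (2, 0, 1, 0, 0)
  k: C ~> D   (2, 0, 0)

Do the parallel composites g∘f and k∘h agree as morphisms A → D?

1) trace f;g:
  0 f~>2 g~>0
  1 f~>1 g~>2
  2 f~>2 g~>0
  3 f~>0 g~>1
  4 f~>0 g~>1
  ⟦path⟧₁ = (0, 2, 0, 1, 1)
2) trace h;k:
  0 h~>2 k~>0
  1 h~>0 k~>2
  2 h~>1 k~>0
  3 h~>0 k~>2
  4 h~>0 k~>2
  ⟦path⟧₂ = (0, 2, 0, 2, 2)
Equal? differ; not commutative

Answer: DOES NOT COMMUTE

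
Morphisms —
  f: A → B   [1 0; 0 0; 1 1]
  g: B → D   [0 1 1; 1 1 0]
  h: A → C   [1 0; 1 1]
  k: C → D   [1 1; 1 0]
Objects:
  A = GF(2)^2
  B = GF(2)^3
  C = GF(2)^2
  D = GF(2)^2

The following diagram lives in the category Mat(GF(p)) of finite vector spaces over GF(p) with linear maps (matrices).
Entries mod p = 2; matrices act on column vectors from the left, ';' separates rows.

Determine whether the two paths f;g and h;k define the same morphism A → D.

Answer: DOES NOT COMMUTE

Work:
Path 1 = f;g:
  e0=[1,0] f→[1,0,1] g→[1,1]
  e1=[0,1] f→[0,0,1] g→[1,0]
  composite₁ = [1 1; 1 0]
Path 2 = h;k:
  e0=[1,0] h→[1,1] k→[0,1]
  e1=[0,1] h→[0,1] k→[1,0]
  composite₂ = [0 1; 1 0]
Equal? NO — does not commute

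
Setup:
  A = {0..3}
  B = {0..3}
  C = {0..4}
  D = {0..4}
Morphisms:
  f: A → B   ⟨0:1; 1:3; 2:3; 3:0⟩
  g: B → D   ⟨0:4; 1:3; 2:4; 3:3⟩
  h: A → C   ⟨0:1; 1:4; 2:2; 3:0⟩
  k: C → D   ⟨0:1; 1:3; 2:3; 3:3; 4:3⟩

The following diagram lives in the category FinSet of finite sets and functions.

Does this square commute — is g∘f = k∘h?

Answer: DOES NOT COMMUTE

Trace:
Path 1 = f;g:
  0 f→1 g→3
  1 f→3 g→3
  2 f→3 g→3
  3 f→0 g→4
  result₁ = ⟨0:3; 1:3; 2:3; 3:4⟩
Path 2 = h;k:
  0 h→1 k→3
  1 h→4 k→3
  2 h→2 k→3
  3 h→0 k→1
  result₂ = ⟨0:3; 1:3; 2:3; 3:1⟩
Equal? NO — does not commute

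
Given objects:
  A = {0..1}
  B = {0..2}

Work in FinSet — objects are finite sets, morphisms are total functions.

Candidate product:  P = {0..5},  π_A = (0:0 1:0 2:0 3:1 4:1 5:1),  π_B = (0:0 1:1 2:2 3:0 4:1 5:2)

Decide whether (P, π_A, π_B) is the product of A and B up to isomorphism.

Answer: VALID PRODUCT

Work:
|A|·|B| = 2·3 = 6;  |P| = 6
Check the pairing map k ↦ (π_A(k), π_B(k)):
  0 : (0,0)
  1 : (0,1)
  2 : (0,2)
  3 : (1,0)
  4 : (1,1)
  5 : (1,2)
distinct pairs in image: 6 / 6 needed
  → bijection onto A×B; projections well-typed.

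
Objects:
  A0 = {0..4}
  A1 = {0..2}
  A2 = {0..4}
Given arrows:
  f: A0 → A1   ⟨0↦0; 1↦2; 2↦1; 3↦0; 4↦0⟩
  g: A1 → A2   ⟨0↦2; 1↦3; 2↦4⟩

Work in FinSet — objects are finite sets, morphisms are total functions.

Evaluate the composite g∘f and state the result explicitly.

  0 f→0 g→2
  1 f→2 g→4
  2 f→1 g→3
  3 f→0 g→2
  4 f→0 g→2
⟦path⟧: ⟨0↦2; 1↦4; 2↦3; 3↦2; 4↦2⟩

Answer: ⟨0↦2; 1↦4; 2↦3; 3↦2; 4↦2⟩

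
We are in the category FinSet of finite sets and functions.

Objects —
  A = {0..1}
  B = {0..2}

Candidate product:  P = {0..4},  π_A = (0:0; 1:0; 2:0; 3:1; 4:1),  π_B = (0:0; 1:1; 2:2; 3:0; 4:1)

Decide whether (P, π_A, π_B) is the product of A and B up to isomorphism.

|A|·|B| = 2·3 = 6;  |P| = 5
  → cardinalities differ; no bijection possible.

Answer: NOT A VALID PRODUCT — |P|=5 ≠ |A|·|B|=6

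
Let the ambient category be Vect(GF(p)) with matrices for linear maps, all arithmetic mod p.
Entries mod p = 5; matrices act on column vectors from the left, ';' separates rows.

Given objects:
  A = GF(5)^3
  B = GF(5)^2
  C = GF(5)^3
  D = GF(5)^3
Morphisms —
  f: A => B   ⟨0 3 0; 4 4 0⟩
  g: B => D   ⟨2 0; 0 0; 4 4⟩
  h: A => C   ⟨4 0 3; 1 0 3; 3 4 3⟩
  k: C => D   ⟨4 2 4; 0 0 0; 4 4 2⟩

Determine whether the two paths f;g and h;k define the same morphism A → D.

Answer: COMMUTES

Trace:
1) trace f;g:
  e0=(1,0,0) f=>(0,4) g=>(0,0,1)
  e1=(0,1,0) f=>(3,4) g=>(1,0,3)
  e2=(0,0,1) f=>(0,0) g=>(0,0,0)
  composite₁ = ⟨0 1 0; 0 0 0; 1 3 0⟩
2) trace h;k:
  e0=(1,0,0) h=>(4,1,3) k=>(0,0,1)
  e1=(0,1,0) h=>(0,0,4) k=>(1,0,3)
  e2=(0,0,1) h=>(3,3,3) k=>(0,0,0)
  composite₂ = ⟨0 1 0; 0 0 0; 1 3 0⟩
Equal? equal; square commutes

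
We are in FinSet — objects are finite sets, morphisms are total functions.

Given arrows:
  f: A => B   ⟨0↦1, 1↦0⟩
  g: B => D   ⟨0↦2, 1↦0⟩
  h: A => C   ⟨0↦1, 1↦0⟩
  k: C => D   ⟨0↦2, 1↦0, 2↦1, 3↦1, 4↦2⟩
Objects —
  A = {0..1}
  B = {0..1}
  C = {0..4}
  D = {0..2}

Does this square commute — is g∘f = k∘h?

Answer: COMMUTES

Derivation:
1) trace f;g:
  0 f=>1 g=>0
  1 f=>0 g=>2
  composite₁ = ⟨0↦0, 1↦2⟩
2) trace h;k:
  0 h=>1 k=>0
  1 h=>0 k=>2
  composite₂ = ⟨0↦0, 1↦2⟩
Equal? same morphism ✓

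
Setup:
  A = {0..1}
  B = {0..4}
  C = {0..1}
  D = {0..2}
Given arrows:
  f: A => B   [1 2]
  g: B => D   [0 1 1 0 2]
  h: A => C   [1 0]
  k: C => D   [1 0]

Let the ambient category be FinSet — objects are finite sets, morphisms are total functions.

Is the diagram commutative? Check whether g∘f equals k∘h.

Answer: DOES NOT COMMUTE

Trace:
Path 1 = f;g:
  0 f=>1 g=>1
  1 f=>2 g=>1
  composite₁ = [1 1]
Path 2 = h;k:
  0 h=>1 k=>0
  1 h=>0 k=>1
  composite₂ = [0 1]
Equal? NO — does not commute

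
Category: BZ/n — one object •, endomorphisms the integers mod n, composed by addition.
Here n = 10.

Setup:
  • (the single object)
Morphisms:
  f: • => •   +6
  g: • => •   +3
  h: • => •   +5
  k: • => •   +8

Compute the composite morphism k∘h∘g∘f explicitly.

  0 +6≡6 +3≡9 +5≡4 +8≡2  (mod 10)
⟦path⟧: +2

Answer: +2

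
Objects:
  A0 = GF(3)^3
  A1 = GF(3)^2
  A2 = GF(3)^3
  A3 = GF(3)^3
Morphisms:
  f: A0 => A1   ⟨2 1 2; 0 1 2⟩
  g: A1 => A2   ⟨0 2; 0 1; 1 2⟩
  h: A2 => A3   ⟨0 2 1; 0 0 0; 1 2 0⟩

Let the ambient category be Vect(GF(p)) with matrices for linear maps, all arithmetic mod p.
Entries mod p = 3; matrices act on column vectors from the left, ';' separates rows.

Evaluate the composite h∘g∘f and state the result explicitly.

  e0=[1,0,0] f=>[2,0] g=>[0,0,2] h=>[2,0,0]
  e1=[0,1,0] f=>[1,1] g=>[2,1,0] h=>[2,0,1]
  e2=[0,0,1] f=>[2,2] g=>[1,2,0] h=>[1,0,2]
result: ⟨2 2 1; 0 0 0; 0 1 2⟩

Answer: ⟨2 2 1; 0 0 0; 0 1 2⟩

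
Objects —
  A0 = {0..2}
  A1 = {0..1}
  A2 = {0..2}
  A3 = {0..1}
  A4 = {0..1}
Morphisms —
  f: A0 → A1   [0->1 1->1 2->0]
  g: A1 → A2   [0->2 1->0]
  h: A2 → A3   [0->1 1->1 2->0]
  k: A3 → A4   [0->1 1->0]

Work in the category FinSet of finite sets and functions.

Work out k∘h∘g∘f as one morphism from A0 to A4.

Answer: [0->0 1->0 2->1]

Trace:
  0 f→1 g→0 h→1 k→0
  1 f→1 g→0 h→1 k→0
  2 f→0 g→2 h→0 k→1
⟦path⟧: [0->0 1->0 2->1]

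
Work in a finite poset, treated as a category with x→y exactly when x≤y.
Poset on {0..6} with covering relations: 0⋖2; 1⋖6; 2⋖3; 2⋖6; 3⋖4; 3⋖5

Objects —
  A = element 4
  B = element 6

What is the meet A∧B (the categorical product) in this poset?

Answer: A∧B = 2

Derivation:
Lower bounds of A=4 and B=6: {0,2}
  0 ⊑ 2
  2 ⊑ 2
glb = 2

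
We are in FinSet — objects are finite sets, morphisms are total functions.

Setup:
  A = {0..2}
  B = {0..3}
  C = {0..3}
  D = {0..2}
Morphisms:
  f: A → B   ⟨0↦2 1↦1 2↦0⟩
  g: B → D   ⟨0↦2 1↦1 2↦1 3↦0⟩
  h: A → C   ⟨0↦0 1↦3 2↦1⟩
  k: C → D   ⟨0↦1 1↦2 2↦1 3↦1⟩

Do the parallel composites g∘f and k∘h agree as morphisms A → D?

Path 1 = f;g:
  0 f→2 g→1
  1 f→1 g→1
  2 f→0 g→2
  composite₁ = ⟨0↦1 1↦1 2↦2⟩
Path 2 = h;k:
  0 h→0 k→1
  1 h→3 k→1
  2 h→1 k→2
  composite₂ = ⟨0↦1 1↦1 2↦2⟩
Equal? same morphism ✓

Answer: COMMUTES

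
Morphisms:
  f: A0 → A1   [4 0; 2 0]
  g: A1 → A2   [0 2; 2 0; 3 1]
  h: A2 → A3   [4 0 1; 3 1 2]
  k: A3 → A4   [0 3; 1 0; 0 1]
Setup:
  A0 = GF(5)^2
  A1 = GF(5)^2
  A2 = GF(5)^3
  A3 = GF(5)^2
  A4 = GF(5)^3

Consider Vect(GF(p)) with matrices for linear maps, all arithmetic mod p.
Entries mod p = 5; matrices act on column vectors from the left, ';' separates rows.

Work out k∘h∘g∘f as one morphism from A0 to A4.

  e0=(1,0) f→(4,2) g→(4,3,4) h→(0,3) k→(4,0,3)
  e1=(0,1) f→(0,0) g→(0,0,0) h→(0,0) k→(0,0,0)
result: [4 0; 0 0; 3 0]

Answer: [4 0; 0 0; 3 0]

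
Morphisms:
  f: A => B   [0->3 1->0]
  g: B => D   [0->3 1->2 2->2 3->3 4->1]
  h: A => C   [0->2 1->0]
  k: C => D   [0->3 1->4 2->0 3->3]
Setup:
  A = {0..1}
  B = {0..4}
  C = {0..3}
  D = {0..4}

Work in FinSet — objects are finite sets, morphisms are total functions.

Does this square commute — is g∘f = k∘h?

Path 1 = f;g:
  0 f=>3 g=>3
  1 f=>0 g=>3
  composite₁ = [0->3 1->3]
Path 2 = h;k:
  0 h=>2 k=>0
  1 h=>0 k=>3
  composite₂ = [0->0 1->3]
Equal? NO — does not commute

Answer: DOES NOT COMMUTE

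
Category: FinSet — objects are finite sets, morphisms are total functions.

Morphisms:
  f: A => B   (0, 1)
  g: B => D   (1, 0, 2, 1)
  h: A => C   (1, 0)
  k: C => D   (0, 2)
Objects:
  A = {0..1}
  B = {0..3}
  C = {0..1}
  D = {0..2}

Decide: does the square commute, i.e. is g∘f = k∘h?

Answer: DOES NOT COMMUTE

Derivation:
Path 1 = f;g:
  0 f=>0 g=>1
  1 f=>1 g=>0
  result₁ = (1, 0)
Path 2 = h;k:
  0 h=>1 k=>2
  1 h=>0 k=>0
  result₂ = (2, 0)
Equal? differ; not commutative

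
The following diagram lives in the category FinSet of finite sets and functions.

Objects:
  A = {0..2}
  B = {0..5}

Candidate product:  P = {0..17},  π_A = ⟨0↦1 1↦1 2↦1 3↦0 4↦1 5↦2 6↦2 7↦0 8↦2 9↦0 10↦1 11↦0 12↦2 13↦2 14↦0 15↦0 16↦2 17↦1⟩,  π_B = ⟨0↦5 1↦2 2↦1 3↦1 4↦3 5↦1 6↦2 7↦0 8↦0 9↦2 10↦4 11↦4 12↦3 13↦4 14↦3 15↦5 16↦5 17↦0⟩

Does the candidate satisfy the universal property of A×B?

|A|·|B| = 3·6 = 18;  |P| = 18
Check the pairing map k ↦ (π_A(k), π_B(k)):
  0 ↦ (1,5)
  1 ↦ (1,2)
  2 ↦ (1,1)
  3 ↦ (0,1)
  4 ↦ (1,3)
  5 ↦ (2,1)
  6 ↦ (2,2)
  7 ↦ (0,0)
  8 ↦ (2,0)
  9 ↦ (0,2)
  10 ↦ (1,4)
  11 ↦ (0,4)
  12 ↦ (2,3)
  13 ↦ (2,4)
  14 ↦ (0,3)
  15 ↦ (0,5)
  16 ↦ (2,5)
  17 ↦ (1,0)
distinct pairs in image: 18 / 18 needed
  → bijection onto A×B; projections well-typed.

Answer: VALID PRODUCT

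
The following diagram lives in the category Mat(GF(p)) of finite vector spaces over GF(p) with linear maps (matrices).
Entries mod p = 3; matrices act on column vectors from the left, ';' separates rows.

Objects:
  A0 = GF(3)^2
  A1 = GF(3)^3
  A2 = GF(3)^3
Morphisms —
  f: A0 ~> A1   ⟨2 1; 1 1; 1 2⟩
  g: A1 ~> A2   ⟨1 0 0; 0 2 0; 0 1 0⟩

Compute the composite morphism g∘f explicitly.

Answer: ⟨2 1; 2 2; 1 1⟩

Trace:
  e0=⟨1,0⟩ f~>⟨2,1,1⟩ g~>⟨2,2,1⟩
  e1=⟨0,1⟩ f~>⟨1,1,2⟩ g~>⟨1,2,1⟩
result: ⟨2 1; 2 2; 1 1⟩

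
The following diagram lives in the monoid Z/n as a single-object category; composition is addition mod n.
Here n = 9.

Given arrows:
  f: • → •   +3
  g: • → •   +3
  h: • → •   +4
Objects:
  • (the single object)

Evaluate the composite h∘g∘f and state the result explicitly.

Answer: +1

Work:
  0 +3≡3 +3≡6 +4≡1  (mod 9)
⟦path⟧: +1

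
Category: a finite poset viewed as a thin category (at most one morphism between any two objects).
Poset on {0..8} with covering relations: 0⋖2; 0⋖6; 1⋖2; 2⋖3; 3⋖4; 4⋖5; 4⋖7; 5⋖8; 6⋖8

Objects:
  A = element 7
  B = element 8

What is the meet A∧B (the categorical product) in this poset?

{x : x<=A ∧ x<=B} = {0,1,2,3,4}  (A=7, B=8)
  0 <= 4
  1 <= 4
  2 <= 4
  3 <= 4
  4 <= 4
glb = 4

Answer: A∧B = 4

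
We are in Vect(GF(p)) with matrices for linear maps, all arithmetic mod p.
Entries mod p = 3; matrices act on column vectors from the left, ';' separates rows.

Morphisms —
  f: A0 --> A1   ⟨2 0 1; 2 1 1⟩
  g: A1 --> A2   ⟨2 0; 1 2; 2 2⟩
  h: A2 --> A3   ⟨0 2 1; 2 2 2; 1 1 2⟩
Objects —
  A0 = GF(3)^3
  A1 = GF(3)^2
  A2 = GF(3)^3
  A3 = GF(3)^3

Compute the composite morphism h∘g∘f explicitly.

  e0=⟨1,0,0⟩ f-->⟨2,2⟩ g-->⟨1,0,2⟩ h-->⟨2,0,2⟩
  e1=⟨0,1,0⟩ f-->⟨0,1⟩ g-->⟨0,2,2⟩ h-->⟨0,2,0⟩
  e2=⟨0,0,1⟩ f-->⟨1,1⟩ g-->⟨2,0,1⟩ h-->⟨1,0,1⟩
⟦path⟧: ⟨2 0 1; 0 2 0; 2 0 1⟩

Answer: ⟨2 0 1; 0 2 0; 2 0 1⟩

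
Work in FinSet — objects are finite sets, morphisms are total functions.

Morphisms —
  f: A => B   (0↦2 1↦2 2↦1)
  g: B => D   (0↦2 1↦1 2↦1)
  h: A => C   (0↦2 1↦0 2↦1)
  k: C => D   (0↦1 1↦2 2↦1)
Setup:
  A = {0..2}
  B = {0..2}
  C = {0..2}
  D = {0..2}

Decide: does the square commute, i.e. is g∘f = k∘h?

Along f;g (path 1):
  0 f=>2 g=>1
  1 f=>2 g=>1
  2 f=>1 g=>1
  ⟦path⟧₁ = (0↦1 1↦1 2↦1)
Along h;k (path 2):
  0 h=>2 k=>1
  1 h=>0 k=>1
  2 h=>1 k=>2
  ⟦path⟧₂ = (0↦1 1↦1 2↦2)
Equal? differ; not commutative

Answer: DOES NOT COMMUTE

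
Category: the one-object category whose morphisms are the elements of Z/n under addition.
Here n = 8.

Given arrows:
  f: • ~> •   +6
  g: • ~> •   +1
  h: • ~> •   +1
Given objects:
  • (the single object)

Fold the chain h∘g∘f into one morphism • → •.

Answer: +0

Work:
  0 +6≡6 +1≡7 +1≡0  (mod 8)
result: +0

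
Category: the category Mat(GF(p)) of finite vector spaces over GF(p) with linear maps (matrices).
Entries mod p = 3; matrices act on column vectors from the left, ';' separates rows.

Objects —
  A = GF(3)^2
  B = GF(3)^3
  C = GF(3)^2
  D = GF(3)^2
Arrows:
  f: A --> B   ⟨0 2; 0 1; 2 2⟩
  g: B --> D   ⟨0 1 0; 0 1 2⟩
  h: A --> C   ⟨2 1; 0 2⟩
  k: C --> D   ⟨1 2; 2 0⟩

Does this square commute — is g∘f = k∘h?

Path 1 = f;g:
  e0=[1,0] f-->[0,0,2] g-->[0,1]
  e1=[0,1] f-->[2,1,2] g-->[1,2]
  result₁ = ⟨0 1; 1 2⟩
Path 2 = h;k:
  e0=[1,0] h-->[2,0] k-->[2,1]
  e1=[0,1] h-->[1,2] k-->[2,2]
  result₂ = ⟨2 2; 1 2⟩
Equal? distinct morphisms ✗

Answer: DOES NOT COMMUTE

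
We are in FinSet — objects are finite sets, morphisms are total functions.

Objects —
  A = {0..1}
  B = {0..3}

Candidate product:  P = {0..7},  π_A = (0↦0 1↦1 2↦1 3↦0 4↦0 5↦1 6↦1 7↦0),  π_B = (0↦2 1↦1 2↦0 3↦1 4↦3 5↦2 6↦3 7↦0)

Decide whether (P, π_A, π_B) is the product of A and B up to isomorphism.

|A|·|B| = 2·4 = 8;  |P| = 8
Check the pairing map k ↦ (π_A(k), π_B(k)):
  0 ↦ (0,2)
  1 ↦ (1,1)
  2 ↦ (1,0)
  3 ↦ (0,1)
  4 ↦ (0,3)
  5 ↦ (1,2)
  6 ↦ (1,3)
  7 ↦ (0,0)
distinct pairs in image: 8 / 8 needed
  → bijection onto A×B; projections well-typed.

Answer: VALID PRODUCT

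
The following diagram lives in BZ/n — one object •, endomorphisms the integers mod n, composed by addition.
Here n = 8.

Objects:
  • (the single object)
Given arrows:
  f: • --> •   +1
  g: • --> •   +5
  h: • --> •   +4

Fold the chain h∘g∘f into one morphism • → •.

  0 +1≡1 +5≡6 +4≡2  (mod 8)
result: +2

Answer: +2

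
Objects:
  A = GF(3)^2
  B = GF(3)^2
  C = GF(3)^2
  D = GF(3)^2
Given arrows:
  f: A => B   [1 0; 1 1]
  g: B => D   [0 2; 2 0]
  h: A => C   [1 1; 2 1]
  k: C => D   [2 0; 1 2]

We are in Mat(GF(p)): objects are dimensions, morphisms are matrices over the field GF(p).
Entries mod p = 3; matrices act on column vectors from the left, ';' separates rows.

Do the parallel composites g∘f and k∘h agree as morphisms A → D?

Along f;g (path 1):
  e0=⟨1,0⟩ f=>⟨1,1⟩ g=>⟨2,2⟩
  e1=⟨0,1⟩ f=>⟨0,1⟩ g=>⟨2,0⟩
  result₁ = [2 2; 2 0]
Along h;k (path 2):
  e0=⟨1,0⟩ h=>⟨1,2⟩ k=>⟨2,2⟩
  e1=⟨0,1⟩ h=>⟨1,1⟩ k=>⟨2,0⟩
  result₂ = [2 2; 2 0]
Equal? same morphism ✓

Answer: COMMUTES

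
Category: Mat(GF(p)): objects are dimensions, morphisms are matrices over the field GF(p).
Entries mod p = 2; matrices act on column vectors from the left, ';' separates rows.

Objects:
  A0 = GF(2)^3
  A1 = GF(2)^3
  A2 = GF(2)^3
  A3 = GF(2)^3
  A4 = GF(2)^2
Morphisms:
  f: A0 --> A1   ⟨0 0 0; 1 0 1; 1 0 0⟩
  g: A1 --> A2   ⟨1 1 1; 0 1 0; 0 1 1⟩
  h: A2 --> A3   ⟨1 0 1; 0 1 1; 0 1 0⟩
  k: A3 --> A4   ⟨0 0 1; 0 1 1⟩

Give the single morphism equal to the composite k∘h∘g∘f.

Answer: ⟨1 0 1; 0 0 1⟩

Trace:
  e0=[1,0,0] f-->[0,1,1] g-->[0,1,0] h-->[0,1,1] k-->[1,0]
  e1=[0,1,0] f-->[0,0,0] g-->[0,0,0] h-->[0,0,0] k-->[0,0]
  e2=[0,0,1] f-->[0,1,0] g-->[1,1,1] h-->[0,0,1] k-->[1,1]
composite: ⟨1 0 1; 0 0 1⟩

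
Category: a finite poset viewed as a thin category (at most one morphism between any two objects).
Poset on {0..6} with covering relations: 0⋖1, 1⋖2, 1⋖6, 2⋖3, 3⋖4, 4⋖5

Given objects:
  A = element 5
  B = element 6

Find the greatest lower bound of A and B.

Answer: A∧B = 1

Work:
{x : x≤A ∧ x≤B} = {0,1}  (A=5, B=6)
  0 ≤ 1
  1 ≤ 1
glb = 1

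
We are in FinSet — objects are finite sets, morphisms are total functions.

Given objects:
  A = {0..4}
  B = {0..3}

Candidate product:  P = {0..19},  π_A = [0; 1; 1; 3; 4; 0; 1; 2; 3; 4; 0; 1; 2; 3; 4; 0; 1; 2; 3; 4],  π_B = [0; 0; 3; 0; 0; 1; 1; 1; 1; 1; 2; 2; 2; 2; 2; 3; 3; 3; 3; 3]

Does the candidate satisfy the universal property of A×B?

Answer: NOT A VALID PRODUCT — duplicate pair at indices 16,2

Trace:
|A|·|B| = 5·4 = 20;  |P| = 20
Check the pairing map k ↦ (π_A(k), π_B(k)):
  0 : (0,0)
  1 : (1,0)
  2 : (1,3)
  3 : (3,0)
  4 : (4,0)
  5 : (0,1)
  6 : (1,1)
  7 : (2,1)
  8 : (3,1)
  9 : (4,1)
  10 : (0,2)
  11 : (1,2)
  12 : (2,2)
  13 : (3,2)
  14 : (4,2)
  15 : (0,3)
  16 : (1,3)  ✗ repeats pair of k=2
  17 : (2,3)
  18 : (3,3)
  19 : (4,3)
distinct pairs in image: 19 / 20 needed
  → (1,3) hit at k=2 and k=16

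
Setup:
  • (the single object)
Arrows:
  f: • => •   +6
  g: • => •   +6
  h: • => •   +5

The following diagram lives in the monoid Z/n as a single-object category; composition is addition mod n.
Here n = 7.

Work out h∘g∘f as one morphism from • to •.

Answer: +3

Derivation:
  0 +6≡6 +6≡5 +5≡3  (mod 7)
result: +3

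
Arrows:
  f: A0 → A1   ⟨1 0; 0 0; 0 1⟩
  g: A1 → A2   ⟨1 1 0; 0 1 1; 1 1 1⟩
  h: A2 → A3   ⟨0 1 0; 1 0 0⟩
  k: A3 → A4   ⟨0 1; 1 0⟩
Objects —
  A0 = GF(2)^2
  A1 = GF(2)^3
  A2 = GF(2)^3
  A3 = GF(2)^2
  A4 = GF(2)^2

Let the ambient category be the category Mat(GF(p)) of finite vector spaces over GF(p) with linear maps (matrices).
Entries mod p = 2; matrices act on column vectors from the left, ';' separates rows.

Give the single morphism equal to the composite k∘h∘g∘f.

Answer: ⟨1 0; 0 1⟩

Work:
  e0=[1,0] f→[1,0,0] g→[1,0,1] h→[0,1] k→[1,0]
  e1=[0,1] f→[0,0,1] g→[0,1,1] h→[1,0] k→[0,1]
⟦path⟧: ⟨1 0; 0 1⟩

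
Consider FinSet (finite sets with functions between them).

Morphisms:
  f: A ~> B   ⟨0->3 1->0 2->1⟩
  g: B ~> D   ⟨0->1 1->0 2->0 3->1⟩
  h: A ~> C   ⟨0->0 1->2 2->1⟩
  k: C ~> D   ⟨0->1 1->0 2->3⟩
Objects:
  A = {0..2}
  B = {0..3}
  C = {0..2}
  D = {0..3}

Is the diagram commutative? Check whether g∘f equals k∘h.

Answer: DOES NOT COMMUTE

Trace:
1) trace f;g:
  0 f~>3 g~>1
  1 f~>0 g~>1
  2 f~>1 g~>0
  ⟦path⟧₁ = ⟨0->1 1->1 2->0⟩
2) trace h;k:
  0 h~>0 k~>1
  1 h~>2 k~>3
  2 h~>1 k~>0
  ⟦path⟧₂ = ⟨0->1 1->3 2->0⟩
Equal? differ; not commutative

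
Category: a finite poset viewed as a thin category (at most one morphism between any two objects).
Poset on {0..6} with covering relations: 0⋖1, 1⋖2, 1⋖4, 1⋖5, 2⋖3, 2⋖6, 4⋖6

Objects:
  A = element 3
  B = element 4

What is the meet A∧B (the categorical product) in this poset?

Lower bounds of A=3 and B=4: {0,1}
  0 ≤ 1
  1 ≤ 1
glb = 1

Answer: A∧B = 1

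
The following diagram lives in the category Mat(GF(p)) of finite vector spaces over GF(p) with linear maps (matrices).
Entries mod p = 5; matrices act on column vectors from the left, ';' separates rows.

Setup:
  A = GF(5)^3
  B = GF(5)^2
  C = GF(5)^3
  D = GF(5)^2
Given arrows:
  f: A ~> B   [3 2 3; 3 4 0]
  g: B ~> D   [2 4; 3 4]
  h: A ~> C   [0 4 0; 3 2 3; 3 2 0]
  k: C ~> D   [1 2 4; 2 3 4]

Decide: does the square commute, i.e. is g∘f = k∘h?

Path 1 = f;g:
  e0=⟨1,0,0⟩ f~>⟨3,3⟩ g~>⟨3,1⟩
  e1=⟨0,1,0⟩ f~>⟨2,4⟩ g~>⟨0,2⟩
  e2=⟨0,0,1⟩ f~>⟨3,0⟩ g~>⟨1,4⟩
  ⟦path⟧₁ = [3 0 1; 1 2 4]
Path 2 = h;k:
  e0=⟨1,0,0⟩ h~>⟨0,3,3⟩ k~>⟨3,1⟩
  e1=⟨0,1,0⟩ h~>⟨4,2,2⟩ k~>⟨1,2⟩
  e2=⟨0,0,1⟩ h~>⟨0,3,0⟩ k~>⟨1,4⟩
  ⟦path⟧₂ = [3 1 1; 1 2 4]
Equal? NO — does not commute

Answer: DOES NOT COMMUTE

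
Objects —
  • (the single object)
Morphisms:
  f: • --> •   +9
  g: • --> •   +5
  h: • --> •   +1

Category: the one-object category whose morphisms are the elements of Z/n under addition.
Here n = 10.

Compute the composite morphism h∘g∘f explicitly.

Answer: +5

Work:
  0 +9≡9 +5≡4 +1≡5  (mod 10)
composite: +5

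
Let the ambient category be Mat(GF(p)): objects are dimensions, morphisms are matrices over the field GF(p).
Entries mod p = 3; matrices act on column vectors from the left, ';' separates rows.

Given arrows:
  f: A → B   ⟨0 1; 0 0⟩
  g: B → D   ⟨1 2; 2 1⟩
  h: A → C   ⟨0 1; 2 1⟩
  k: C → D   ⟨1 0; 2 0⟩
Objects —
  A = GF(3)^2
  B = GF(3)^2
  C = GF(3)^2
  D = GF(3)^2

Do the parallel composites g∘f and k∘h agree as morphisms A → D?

Along f;g (path 1):
  e0=⟨1,0⟩ f→⟨0,0⟩ g→⟨0,0⟩
  e1=⟨0,1⟩ f→⟨1,0⟩ g→⟨1,2⟩
  result₁ = ⟨0 1; 0 2⟩
Along h;k (path 2):
  e0=⟨1,0⟩ h→⟨0,2⟩ k→⟨0,0⟩
  e1=⟨0,1⟩ h→⟨1,1⟩ k→⟨1,2⟩
  result₂ = ⟨0 1; 0 2⟩
Equal? YES — commutes

Answer: COMMUTES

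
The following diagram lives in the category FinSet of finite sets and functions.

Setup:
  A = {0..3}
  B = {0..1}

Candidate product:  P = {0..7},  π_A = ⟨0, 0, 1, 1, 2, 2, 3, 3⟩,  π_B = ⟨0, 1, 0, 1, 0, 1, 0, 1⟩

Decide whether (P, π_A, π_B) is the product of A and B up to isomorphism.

Answer: VALID PRODUCT

Derivation:
|A|·|B| = 4·2 = 8;  |P| = 8
Check the pairing map k ↦ (π_A(k), π_B(k)):
  0 -> (0,0)
  1 -> (0,1)
  2 -> (1,0)
  3 -> (1,1)
  4 -> (2,0)
  5 -> (2,1)
  6 -> (3,0)
  7 -> (3,1)
distinct pairs in image: 8 / 8 needed
  → bijection onto A×B; projections well-typed.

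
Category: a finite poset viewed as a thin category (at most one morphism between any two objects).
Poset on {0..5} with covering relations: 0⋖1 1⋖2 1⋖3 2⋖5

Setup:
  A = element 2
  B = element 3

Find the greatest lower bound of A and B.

Lower bounds of A=2 and B=3: {0,1}
  0 ≤ 1
  1 ≤ 1
glb = 1

Answer: A∧B = 1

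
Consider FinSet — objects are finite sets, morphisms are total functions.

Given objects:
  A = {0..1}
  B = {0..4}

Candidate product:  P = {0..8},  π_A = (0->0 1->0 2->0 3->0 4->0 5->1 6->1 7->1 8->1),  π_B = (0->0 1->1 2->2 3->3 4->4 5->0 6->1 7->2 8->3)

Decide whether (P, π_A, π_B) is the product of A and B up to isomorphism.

|A|·|B| = 2·5 = 10;  |P| = 9
  → cardinalities differ; no bijection possible.

Answer: NOT A VALID PRODUCT — |P|=9 ≠ |A|·|B|=10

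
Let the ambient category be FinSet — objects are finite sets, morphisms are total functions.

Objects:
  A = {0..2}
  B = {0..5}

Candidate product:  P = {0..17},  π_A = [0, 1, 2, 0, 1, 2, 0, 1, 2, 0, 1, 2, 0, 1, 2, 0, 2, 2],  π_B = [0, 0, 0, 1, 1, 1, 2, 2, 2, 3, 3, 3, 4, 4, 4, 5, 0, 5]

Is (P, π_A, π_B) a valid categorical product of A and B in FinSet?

Answer: NOT A VALID PRODUCT — duplicate pair at indices 2,16

Trace:
|A|·|B| = 3·6 = 18;  |P| = 18
Check the pairing map k ↦ (π_A(k), π_B(k)):
  0 ↦ (0,0)
  1 ↦ (1,0)
  2 ↦ (2,0)
  3 ↦ (0,1)
  4 ↦ (1,1)
  5 ↦ (2,1)
  6 ↦ (0,2)
  7 ↦ (1,2)
  8 ↦ (2,2)
  9 ↦ (0,3)
  10 ↦ (1,3)
  11 ↦ (2,3)
  12 ↦ (0,4)
  13 ↦ (1,4)
  14 ↦ (2,4)
  15 ↦ (0,5)
  16 ↦ (2,0)  ✗ repeats pair of k=2
  17 ↦ (2,5)
distinct pairs in image: 17 / 18 needed
  → (2,0) hit at k=2 and k=16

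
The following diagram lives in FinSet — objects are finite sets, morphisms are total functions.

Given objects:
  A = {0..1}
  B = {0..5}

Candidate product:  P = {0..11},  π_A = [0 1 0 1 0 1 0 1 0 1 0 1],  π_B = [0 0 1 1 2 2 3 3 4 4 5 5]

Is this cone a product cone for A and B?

|A|·|B| = 2·6 = 12;  |P| = 12
Check the pairing map k ↦ (π_A(k), π_B(k)):
  0 : (0,0)
  1 : (1,0)
  2 : (0,1)
  3 : (1,1)
  4 : (0,2)
  5 : (1,2)
  6 : (0,3)
  7 : (1,3)
  8 : (0,4)
  9 : (1,4)
  10 : (0,5)
  11 : (1,5)
distinct pairs in image: 12 / 12 needed
  → bijection onto A×B; projections well-typed.

Answer: VALID PRODUCT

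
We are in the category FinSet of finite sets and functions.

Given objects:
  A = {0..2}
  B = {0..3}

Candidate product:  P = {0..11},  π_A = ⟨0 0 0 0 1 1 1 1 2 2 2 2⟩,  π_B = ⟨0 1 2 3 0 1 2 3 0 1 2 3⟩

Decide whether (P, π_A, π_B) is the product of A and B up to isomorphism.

|A|·|B| = 3·4 = 12;  |P| = 12
Check the pairing map k ↦ (π_A(k), π_B(k)):
  0 -> (0,0)
  1 -> (0,1)
  2 -> (0,2)
  3 -> (0,3)
  4 -> (1,0)
  5 -> (1,1)
  6 -> (1,2)
  7 -> (1,3)
  8 -> (2,0)
  9 -> (2,1)
  10 -> (2,2)
  11 -> (2,3)
distinct pairs in image: 12 / 12 needed
  → bijection onto A×B; projections well-typed.

Answer: VALID PRODUCT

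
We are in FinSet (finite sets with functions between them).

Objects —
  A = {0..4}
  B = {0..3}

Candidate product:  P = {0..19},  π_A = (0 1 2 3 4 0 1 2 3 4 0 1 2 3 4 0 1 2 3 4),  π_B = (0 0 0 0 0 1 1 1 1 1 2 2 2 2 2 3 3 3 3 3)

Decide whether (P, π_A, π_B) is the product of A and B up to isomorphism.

|A|·|B| = 5·4 = 20;  |P| = 20
Check the pairing map k ↦ (π_A(k), π_B(k)):
  0 : (0,0)
  1 : (1,0)
  2 : (2,0)
  3 : (3,0)
  4 : (4,0)
  5 : (0,1)
  6 : (1,1)
  7 : (2,1)
  8 : (3,1)
  9 : (4,1)
  10 : (0,2)
  11 : (1,2)
  12 : (2,2)
  13 : (3,2)
  14 : (4,2)
  15 : (0,3)
  16 : (1,3)
  17 : (2,3)
  18 : (3,3)
  19 : (4,3)
distinct pairs in image: 20 / 20 needed
  → bijection onto A×B; projections well-typed.

Answer: VALID PRODUCT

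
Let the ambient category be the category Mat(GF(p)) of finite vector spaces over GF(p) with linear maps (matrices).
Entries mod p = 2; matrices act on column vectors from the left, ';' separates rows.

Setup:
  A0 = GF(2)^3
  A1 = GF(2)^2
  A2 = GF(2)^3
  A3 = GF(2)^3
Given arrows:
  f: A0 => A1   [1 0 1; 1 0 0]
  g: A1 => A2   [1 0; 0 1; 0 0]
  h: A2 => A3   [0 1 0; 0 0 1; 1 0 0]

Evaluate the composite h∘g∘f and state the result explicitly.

  e0=⟨1,0,0⟩ f=>⟨1,1⟩ g=>⟨1,1,0⟩ h=>⟨1,0,1⟩
  e1=⟨0,1,0⟩ f=>⟨0,0⟩ g=>⟨0,0,0⟩ h=>⟨0,0,0⟩
  e2=⟨0,0,1⟩ f=>⟨1,0⟩ g=>⟨1,0,0⟩ h=>⟨0,0,1⟩
composite: [1 0 0; 0 0 0; 1 0 1]

Answer: [1 0 0; 0 0 0; 1 0 1]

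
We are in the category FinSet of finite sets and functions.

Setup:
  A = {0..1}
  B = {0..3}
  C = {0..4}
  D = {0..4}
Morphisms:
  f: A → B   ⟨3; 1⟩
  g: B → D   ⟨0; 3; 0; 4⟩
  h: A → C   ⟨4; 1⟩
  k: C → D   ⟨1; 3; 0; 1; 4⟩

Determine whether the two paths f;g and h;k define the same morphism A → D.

Answer: COMMUTES

Derivation:
Along f;g (path 1):
  0 f→3 g→4
  1 f→1 g→3
  ⟦path⟧₁ = ⟨4; 3⟩
Along h;k (path 2):
  0 h→4 k→4
  1 h→1 k→3
  ⟦path⟧₂ = ⟨4; 3⟩
Equal? same morphism ✓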